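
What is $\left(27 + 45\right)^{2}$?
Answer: $5184$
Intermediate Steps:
$\left(27 + 45\right)^{2} = 72^{2} = 5184$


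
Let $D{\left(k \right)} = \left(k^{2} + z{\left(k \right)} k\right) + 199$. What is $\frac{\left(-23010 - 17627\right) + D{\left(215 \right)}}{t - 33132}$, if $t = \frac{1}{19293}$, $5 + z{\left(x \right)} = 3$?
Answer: $- \frac{103352601}{639215675} \approx -0.16169$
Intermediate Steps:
$z{\left(x \right)} = -2$ ($z{\left(x \right)} = -5 + 3 = -2$)
$t = \frac{1}{19293} \approx 5.1832 \cdot 10^{-5}$
$D{\left(k \right)} = 199 + k^{2} - 2 k$ ($D{\left(k \right)} = \left(k^{2} - 2 k\right) + 199 = 199 + k^{2} - 2 k$)
$\frac{\left(-23010 - 17627\right) + D{\left(215 \right)}}{t - 33132} = \frac{\left(-23010 - 17627\right) + \left(199 + 215^{2} - 430\right)}{\frac{1}{19293} - 33132} = \frac{\left(-23010 - 17627\right) + \left(199 + 46225 - 430\right)}{- \frac{639215675}{19293}} = \left(-40637 + 45994\right) \left(- \frac{19293}{639215675}\right) = 5357 \left(- \frac{19293}{639215675}\right) = - \frac{103352601}{639215675}$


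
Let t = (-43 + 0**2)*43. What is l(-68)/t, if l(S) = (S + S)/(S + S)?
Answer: -1/1849 ≈ -0.00054083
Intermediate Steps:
t = -1849 (t = (-43 + 0)*43 = -43*43 = -1849)
l(S) = 1 (l(S) = (2*S)/((2*S)) = (2*S)*(1/(2*S)) = 1)
l(-68)/t = 1/(-1849) = 1*(-1/1849) = -1/1849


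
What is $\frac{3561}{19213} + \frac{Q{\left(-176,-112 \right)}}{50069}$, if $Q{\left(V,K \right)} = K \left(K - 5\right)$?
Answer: $\frac{430062861}{961975697} \approx 0.44706$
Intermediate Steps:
$Q{\left(V,K \right)} = K \left(-5 + K\right)$
$\frac{3561}{19213} + \frac{Q{\left(-176,-112 \right)}}{50069} = \frac{3561}{19213} + \frac{\left(-112\right) \left(-5 - 112\right)}{50069} = 3561 \cdot \frac{1}{19213} + \left(-112\right) \left(-117\right) \frac{1}{50069} = \frac{3561}{19213} + 13104 \cdot \frac{1}{50069} = \frac{3561}{19213} + \frac{13104}{50069} = \frac{430062861}{961975697}$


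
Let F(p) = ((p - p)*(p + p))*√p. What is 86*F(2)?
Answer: 0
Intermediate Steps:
F(p) = 0 (F(p) = (0*(2*p))*√p = 0*√p = 0)
86*F(2) = 86*0 = 0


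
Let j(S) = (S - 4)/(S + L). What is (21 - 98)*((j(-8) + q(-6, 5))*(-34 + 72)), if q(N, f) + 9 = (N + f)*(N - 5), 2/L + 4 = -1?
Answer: -10032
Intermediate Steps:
L = -2/5 (L = 2/(-4 - 1) = 2/(-5) = 2*(-1/5) = -2/5 ≈ -0.40000)
j(S) = (-4 + S)/(-2/5 + S) (j(S) = (S - 4)/(S - 2/5) = (-4 + S)/(-2/5 + S))
q(N, f) = -9 + (-5 + N)*(N + f) (q(N, f) = -9 + (N + f)*(N - 5) = -9 + (N + f)*(-5 + N) = -9 + (-5 + N)*(N + f))
(21 - 98)*((j(-8) + q(-6, 5))*(-34 + 72)) = (21 - 98)*((5*(-4 - 8)/(-2 + 5*(-8)) + (-9 + (-6)**2 - 5*(-6) - 5*5 - 6*5))*(-34 + 72)) = -77*(5*(-12)/(-2 - 40) + (-9 + 36 + 30 - 25 - 30))*38 = -77*(5*(-12)/(-42) + 2)*38 = -77*(5*(-1/42)*(-12) + 2)*38 = -77*(10/7 + 2)*38 = -264*38 = -77*912/7 = -10032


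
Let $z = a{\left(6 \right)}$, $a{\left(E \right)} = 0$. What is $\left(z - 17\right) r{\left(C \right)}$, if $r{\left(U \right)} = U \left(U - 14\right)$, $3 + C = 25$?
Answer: $-2992$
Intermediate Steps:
$C = 22$ ($C = -3 + 25 = 22$)
$z = 0$
$r{\left(U \right)} = U \left(-14 + U\right)$
$\left(z - 17\right) r{\left(C \right)} = \left(0 - 17\right) 22 \left(-14 + 22\right) = - 17 \cdot 22 \cdot 8 = \left(-17\right) 176 = -2992$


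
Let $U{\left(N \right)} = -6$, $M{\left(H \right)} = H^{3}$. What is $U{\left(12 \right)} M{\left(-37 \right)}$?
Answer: $303918$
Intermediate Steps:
$U{\left(12 \right)} M{\left(-37 \right)} = - 6 \left(-37\right)^{3} = \left(-6\right) \left(-50653\right) = 303918$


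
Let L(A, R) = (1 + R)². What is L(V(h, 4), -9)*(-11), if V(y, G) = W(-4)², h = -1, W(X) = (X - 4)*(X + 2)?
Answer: -704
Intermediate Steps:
W(X) = (-4 + X)*(2 + X)
V(y, G) = 256 (V(y, G) = (-8 + (-4)² - 2*(-4))² = (-8 + 16 + 8)² = 16² = 256)
L(V(h, 4), -9)*(-11) = (1 - 9)²*(-11) = (-8)²*(-11) = 64*(-11) = -704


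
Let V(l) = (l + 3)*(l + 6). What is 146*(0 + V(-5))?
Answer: -292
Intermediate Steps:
V(l) = (3 + l)*(6 + l)
146*(0 + V(-5)) = 146*(0 + (18 + (-5)**2 + 9*(-5))) = 146*(0 + (18 + 25 - 45)) = 146*(0 - 2) = 146*(-2) = -292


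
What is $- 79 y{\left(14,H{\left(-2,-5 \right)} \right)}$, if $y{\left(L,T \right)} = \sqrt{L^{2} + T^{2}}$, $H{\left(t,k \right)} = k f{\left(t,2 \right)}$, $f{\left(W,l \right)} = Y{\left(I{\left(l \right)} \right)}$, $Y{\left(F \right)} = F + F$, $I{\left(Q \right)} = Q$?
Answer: $- 158 \sqrt{149} \approx -1928.6$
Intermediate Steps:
$Y{\left(F \right)} = 2 F$
$f{\left(W,l \right)} = 2 l$
$H{\left(t,k \right)} = 4 k$ ($H{\left(t,k \right)} = k 2 \cdot 2 = k 4 = 4 k$)
$- 79 y{\left(14,H{\left(-2,-5 \right)} \right)} = - 79 \sqrt{14^{2} + \left(4 \left(-5\right)\right)^{2}} = - 79 \sqrt{196 + \left(-20\right)^{2}} = - 79 \sqrt{196 + 400} = - 79 \sqrt{596} = - 79 \cdot 2 \sqrt{149} = - 158 \sqrt{149}$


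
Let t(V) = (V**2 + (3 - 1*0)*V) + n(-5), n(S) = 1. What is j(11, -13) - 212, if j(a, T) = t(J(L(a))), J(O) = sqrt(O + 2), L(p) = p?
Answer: -198 + 3*sqrt(13) ≈ -187.18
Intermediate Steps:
J(O) = sqrt(2 + O)
t(V) = 1 + V**2 + 3*V (t(V) = (V**2 + (3 - 1*0)*V) + 1 = (V**2 + (3 + 0)*V) + 1 = (V**2 + 3*V) + 1 = 1 + V**2 + 3*V)
j(a, T) = 3 + a + 3*sqrt(2 + a) (j(a, T) = 1 + (sqrt(2 + a))**2 + 3*sqrt(2 + a) = 1 + (2 + a) + 3*sqrt(2 + a) = 3 + a + 3*sqrt(2 + a))
j(11, -13) - 212 = (3 + 11 + 3*sqrt(2 + 11)) - 212 = (3 + 11 + 3*sqrt(13)) - 212 = (14 + 3*sqrt(13)) - 212 = -198 + 3*sqrt(13)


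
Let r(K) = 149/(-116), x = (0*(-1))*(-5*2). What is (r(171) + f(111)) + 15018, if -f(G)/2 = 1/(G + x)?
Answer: 193354997/12876 ≈ 15017.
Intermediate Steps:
x = 0 (x = 0*(-10) = 0)
f(G) = -2/G (f(G) = -2/(G + 0) = -2/G)
r(K) = -149/116 (r(K) = 149*(-1/116) = -149/116)
(r(171) + f(111)) + 15018 = (-149/116 - 2/111) + 15018 = -16771/12876 + 15018 = 193354997/12876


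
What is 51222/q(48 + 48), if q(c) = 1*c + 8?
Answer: 25611/52 ≈ 492.52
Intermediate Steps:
q(c) = 8 + c (q(c) = c + 8 = 8 + c)
51222/q(48 + 48) = 51222/(8 + (48 + 48)) = 51222/(8 + 96) = 51222/104 = 51222*(1/104) = 25611/52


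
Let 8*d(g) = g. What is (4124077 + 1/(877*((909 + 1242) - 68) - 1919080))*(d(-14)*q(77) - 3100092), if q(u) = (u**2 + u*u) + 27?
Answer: -1187832685460050969/92289 ≈ -1.2871e+13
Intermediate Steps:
d(g) = g/8
q(u) = 27 + 2*u**2 (q(u) = (u**2 + u**2) + 27 = 2*u**2 + 27 = 27 + 2*u**2)
(4124077 + 1/(877*((909 + 1242) - 68) - 1919080))*(d(-14)*q(77) - 3100092) = (4124077 + 1/(877*((909 + 1242) - 68) - 1919080))*(((1/8)*(-14))*(27 + 2*77**2) - 3100092) = (4124077 + 1/(877*(2151 - 68) - 1919080))*(-7*(27 + 2*5929)/4 - 3100092) = (4124077 + 1/(877*2083 - 1919080))*(-7*(27 + 11858)/4 - 3100092) = (4124077 + 1/(1826791 - 1919080))*(-7/4*11885 - 3100092) = (4124077 + 1/(-92289))*(-83195/4 - 3100092) = (4124077 - 1/92289)*(-12483563/4) = (380606942252/92289)*(-12483563/4) = -1187832685460050969/92289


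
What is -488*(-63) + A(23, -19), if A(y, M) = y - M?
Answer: 30786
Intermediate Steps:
-488*(-63) + A(23, -19) = -488*(-63) + (23 - 1*(-19)) = 30744 + (23 + 19) = 30744 + 42 = 30786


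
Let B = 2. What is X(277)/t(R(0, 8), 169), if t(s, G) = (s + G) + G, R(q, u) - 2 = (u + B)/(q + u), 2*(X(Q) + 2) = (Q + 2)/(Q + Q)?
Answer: -149/29085 ≈ -0.0051229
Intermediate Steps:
X(Q) = -2 + (2 + Q)/(4*Q) (X(Q) = -2 + ((Q + 2)/(Q + Q))/2 = -2 + ((2 + Q)/((2*Q)))/2 = -2 + ((2 + Q)*(1/(2*Q)))/2 = -2 + ((2 + Q)/(2*Q))/2 = -2 + (2 + Q)/(4*Q))
R(q, u) = 2 + (2 + u)/(q + u) (R(q, u) = 2 + (u + 2)/(q + u) = 2 + (2 + u)/(q + u))
t(s, G) = s + 2*G (t(s, G) = (G + s) + G = s + 2*G)
X(277)/t(R(0, 8), 169) = ((¼)*(2 - 7*277)/277)/((2 + 2*0 + 3*8)/(0 + 8) + 2*169) = ((¼)*(1/277)*(2 - 1939))/((2 + 0 + 24)/8 + 338) = ((¼)*(1/277)*(-1937))/((⅛)*26 + 338) = -1937/(1108*(13/4 + 338)) = -1937/(1108*1365/4) = -1937/1108*4/1365 = -149/29085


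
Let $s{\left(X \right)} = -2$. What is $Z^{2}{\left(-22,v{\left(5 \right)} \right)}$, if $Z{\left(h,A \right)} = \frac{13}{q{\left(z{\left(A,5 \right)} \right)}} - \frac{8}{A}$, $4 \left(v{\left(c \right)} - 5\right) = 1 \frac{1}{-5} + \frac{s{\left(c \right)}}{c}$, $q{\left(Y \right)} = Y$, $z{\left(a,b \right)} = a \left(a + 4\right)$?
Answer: $\frac{534534400}{294774561} \approx 1.8134$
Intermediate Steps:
$z{\left(a,b \right)} = a \left(4 + a\right)$
$v{\left(c \right)} = \frac{99}{20} - \frac{1}{2 c}$ ($v{\left(c \right)} = 5 + \frac{1 \frac{1}{-5} - \frac{2}{c}}{4} = 5 + \frac{1 \left(- \frac{1}{5}\right) - \frac{2}{c}}{4} = 5 + \frac{- \frac{1}{5} - \frac{2}{c}}{4} = 5 - \left(\frac{1}{20} + \frac{1}{2 c}\right) = \frac{99}{20} - \frac{1}{2 c}$)
$Z{\left(h,A \right)} = - \frac{8}{A} + \frac{13}{A \left(4 + A\right)}$ ($Z{\left(h,A \right)} = \frac{13}{A \left(4 + A\right)} - \frac{8}{A} = - \frac{8}{A} + \frac{13}{A \left(4 + A\right)}$)
$Z^{2}{\left(-22,v{\left(5 \right)} \right)} = \left(\frac{-19 - 8 \frac{-10 + 99 \cdot 5}{20 \cdot 5}}{\frac{-10 + 99 \cdot 5}{20 \cdot 5} \left(4 + \frac{-10 + 99 \cdot 5}{20 \cdot 5}\right)}\right)^{2} = \left(\frac{-19 - 8 \cdot \frac{1}{20} \cdot \frac{1}{5} \left(-10 + 495\right)}{\frac{1}{20} \cdot \frac{1}{5} \left(-10 + 495\right) \left(4 + \frac{1}{20} \cdot \frac{1}{5} \left(-10 + 495\right)\right)}\right)^{2} = \left(\frac{-19 - 8 \cdot \frac{1}{20} \cdot \frac{1}{5} \cdot 485}{\frac{1}{20} \cdot \frac{1}{5} \cdot 485 \left(4 + \frac{1}{20} \cdot \frac{1}{5} \cdot 485\right)}\right)^{2} = \left(\frac{-19 - \frac{194}{5}}{\frac{97}{20} \left(4 + \frac{97}{20}\right)}\right)^{2} = \left(\frac{20 \left(-19 - \frac{194}{5}\right)}{97 \cdot \frac{177}{20}}\right)^{2} = \left(\frac{20}{97} \cdot \frac{20}{177} \left(- \frac{289}{5}\right)\right)^{2} = \left(- \frac{23120}{17169}\right)^{2} = \frac{534534400}{294774561}$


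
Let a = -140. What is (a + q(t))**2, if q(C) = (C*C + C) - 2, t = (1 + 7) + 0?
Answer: 4900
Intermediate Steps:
t = 8 (t = 8 + 0 = 8)
q(C) = -2 + C + C**2 (q(C) = (C**2 + C) - 2 = (C + C**2) - 2 = -2 + C + C**2)
(a + q(t))**2 = (-140 + (-2 + 8 + 8**2))**2 = (-140 + (-2 + 8 + 64))**2 = (-140 + 70)**2 = (-70)**2 = 4900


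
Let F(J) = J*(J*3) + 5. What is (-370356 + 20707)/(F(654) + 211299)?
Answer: -349649/1494452 ≈ -0.23396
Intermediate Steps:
F(J) = 5 + 3*J² (F(J) = J*(3*J) + 5 = 3*J² + 5 = 5 + 3*J²)
(-370356 + 20707)/(F(654) + 211299) = (-370356 + 20707)/((5 + 3*654²) + 211299) = -349649/((5 + 3*427716) + 211299) = -349649/((5 + 1283148) + 211299) = -349649/(1283153 + 211299) = -349649/1494452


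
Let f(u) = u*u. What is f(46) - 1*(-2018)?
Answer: 4134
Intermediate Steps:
f(u) = u²
f(46) - 1*(-2018) = 46² - 1*(-2018) = 2116 + 2018 = 4134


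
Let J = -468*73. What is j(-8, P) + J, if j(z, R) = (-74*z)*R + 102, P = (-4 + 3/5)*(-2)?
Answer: -150182/5 ≈ -30036.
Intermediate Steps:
P = 34/5 (P = (-4 + 3*(⅕))*(-2) = (-4 + ⅗)*(-2) = -17/5*(-2) = 34/5 ≈ 6.8000)
j(z, R) = 102 - 74*R*z (j(z, R) = -74*R*z + 102 = 102 - 74*R*z)
J = -34164
j(-8, P) + J = (102 - 74*34/5*(-8)) - 34164 = (102 + 20128/5) - 34164 = 20638/5 - 34164 = -150182/5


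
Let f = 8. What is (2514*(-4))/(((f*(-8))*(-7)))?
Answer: -1257/56 ≈ -22.446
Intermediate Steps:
(2514*(-4))/(((f*(-8))*(-7))) = (2514*(-4))/(((8*(-8))*(-7))) = -10056/((-64*(-7))) = -10056/448 = -10056*1/448 = -1257/56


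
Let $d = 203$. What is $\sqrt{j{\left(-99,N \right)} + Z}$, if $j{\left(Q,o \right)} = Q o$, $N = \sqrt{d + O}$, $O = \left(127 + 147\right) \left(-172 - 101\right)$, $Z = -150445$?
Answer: $\sqrt{-150445 - 99 i \sqrt{74599}} \approx 34.718 - 389.42 i$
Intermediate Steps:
$O = -74802$ ($O = 274 \left(-273\right) = -74802$)
$N = i \sqrt{74599}$ ($N = \sqrt{203 - 74802} = \sqrt{-74599} = i \sqrt{74599} \approx 273.13 i$)
$\sqrt{j{\left(-99,N \right)} + Z} = \sqrt{- 99 i \sqrt{74599} - 150445} = \sqrt{-150445 - 99 i \sqrt{74599}}$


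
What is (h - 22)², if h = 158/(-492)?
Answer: 30151081/60516 ≈ 498.23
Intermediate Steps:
h = -79/246 (h = 158*(-1/492) = -79/246 ≈ -0.32114)
(h - 22)² = (-79/246 - 22)² = (-5491/246)² = 30151081/60516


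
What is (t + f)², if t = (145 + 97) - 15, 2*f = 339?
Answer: 628849/4 ≈ 1.5721e+5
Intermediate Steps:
f = 339/2 (f = (½)*339 = 339/2 ≈ 169.50)
t = 227 (t = 242 - 15 = 227)
(t + f)² = (227 + 339/2)² = (793/2)² = 628849/4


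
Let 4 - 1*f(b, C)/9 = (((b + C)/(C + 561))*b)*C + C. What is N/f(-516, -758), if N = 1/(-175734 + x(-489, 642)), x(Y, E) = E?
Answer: 197/784993924531224 ≈ 2.5096e-13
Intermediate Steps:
f(b, C) = 36 - 9*C - 9*C*b*(C + b)/(561 + C) (f(b, C) = 36 - 9*((((b + C)/(C + 561))*b)*C + C) = 36 - 9*((((C + b)/(561 + C))*b)*C + C) = 36 - 9*((b*(C + b)/(561 + C))*C + C) = 36 - 9*(C*b*(C + b)/(561 + C) + C) = 36 - 9*(C + C*b*(C + b)/(561 + C)) = 36 + (-9*C - 9*C*b*(C + b)/(561 + C)) = 36 - 9*C - 9*C*b*(C + b)/(561 + C))
N = -1/175092 (N = 1/(-175734 + 642) = 1/(-175092) = -1/175092 ≈ -5.7113e-6)
N/f(-516, -758) = -(561 - 758)/(9*(2244 - 1*(-758)² - 557*(-758) - 1*(-758)*(-516)² - 1*(-516)*(-758)²))/175092 = -(-197/(9*(2244 - 1*574564 + 422206 - 1*(-758)*266256 - 1*(-516)*574564)))/175092 = -(-197/(9*(2244 - 574564 + 422206 + 201822048 + 296475024)))/175092 = -1/(175092*(9*(-1/197)*498146958)) = -1/(175092*(-4483322622/197)) = -1/175092*(-197/4483322622) = 197/784993924531224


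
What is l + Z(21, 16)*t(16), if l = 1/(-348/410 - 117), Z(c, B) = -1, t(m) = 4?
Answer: -96841/24159 ≈ -4.0085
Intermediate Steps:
l = -205/24159 (l = 1/(-348*1/410 - 117) = 1/(-174/205 - 117) = 1/(-24159/205) = -205/24159 ≈ -0.0084855)
l + Z(21, 16)*t(16) = -205/24159 - 1*4 = -205/24159 - 4 = -96841/24159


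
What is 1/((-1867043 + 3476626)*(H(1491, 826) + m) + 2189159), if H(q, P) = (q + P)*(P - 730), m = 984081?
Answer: 1/1941985003238 ≈ 5.1494e-13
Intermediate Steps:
H(q, P) = (-730 + P)*(P + q) (H(q, P) = (P + q)*(-730 + P) = (-730 + P)*(P + q))
1/((-1867043 + 3476626)*(H(1491, 826) + m) + 2189159) = 1/((-1867043 + 3476626)*((826² - 730*826 - 730*1491 + 826*1491) + 984081) + 2189159) = 1/(1609583*((682276 - 602980 - 1088430 + 1231566) + 984081) + 2189159) = 1/(1609583*(222432 + 984081) + 2189159) = 1/(1609583*1206513 + 2189159) = 1/(1941982814079 + 2189159) = 1/1941985003238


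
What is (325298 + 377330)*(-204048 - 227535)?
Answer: -303242300124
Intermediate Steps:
(325298 + 377330)*(-204048 - 227535) = 702628*(-431583) = -303242300124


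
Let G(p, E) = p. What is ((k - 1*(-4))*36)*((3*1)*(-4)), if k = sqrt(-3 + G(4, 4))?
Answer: -2160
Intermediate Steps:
k = 1 (k = sqrt(-3 + 4) = sqrt(1) = 1)
((k - 1*(-4))*36)*((3*1)*(-4)) = ((1 - 1*(-4))*36)*((3*1)*(-4)) = ((1 + 4)*36)*(3*(-4)) = (5*36)*(-12) = 180*(-12) = -2160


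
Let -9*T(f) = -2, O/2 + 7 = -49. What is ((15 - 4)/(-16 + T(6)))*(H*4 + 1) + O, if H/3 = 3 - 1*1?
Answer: -18379/142 ≈ -129.43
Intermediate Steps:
H = 6 (H = 3*(3 - 1*1) = 3*(3 - 1) = 3*2 = 6)
O = -112 (O = -14 + 2*(-49) = -14 - 98 = -112)
T(f) = 2/9 (T(f) = -1/9*(-2) = 2/9)
((15 - 4)/(-16 + T(6)))*(H*4 + 1) + O = ((15 - 4)/(-16 + 2/9))*(6*4 + 1) - 112 = (11/(-142/9))*(24 + 1) - 112 = (11*(-9/142))*25 - 112 = -99/142*25 - 112 = -2475/142 - 112 = -18379/142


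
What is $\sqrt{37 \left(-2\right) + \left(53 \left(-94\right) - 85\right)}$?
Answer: $i \sqrt{5141} \approx 71.701 i$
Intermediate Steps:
$\sqrt{37 \left(-2\right) + \left(53 \left(-94\right) - 85\right)} = \sqrt{-74 - 5067} = \sqrt{-5141} = i \sqrt{5141}$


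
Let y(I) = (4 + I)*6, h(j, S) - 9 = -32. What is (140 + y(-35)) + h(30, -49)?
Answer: -69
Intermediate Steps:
h(j, S) = -23 (h(j, S) = 9 - 32 = -23)
y(I) = 24 + 6*I
(140 + y(-35)) + h(30, -49) = (140 + (24 + 6*(-35))) - 23 = (140 + (24 - 210)) - 23 = (140 - 186) - 23 = -46 - 23 = -69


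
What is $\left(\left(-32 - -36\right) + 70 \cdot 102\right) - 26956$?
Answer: $-19812$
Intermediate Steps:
$\left(\left(-32 - -36\right) + 70 \cdot 102\right) - 26956 = \left(\left(-32 + 36\right) + 7140\right) - 26956 = \left(4 + 7140\right) - 26956 = 7144 - 26956 = -19812$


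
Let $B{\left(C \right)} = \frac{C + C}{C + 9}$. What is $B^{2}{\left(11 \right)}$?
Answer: $\frac{121}{100} \approx 1.21$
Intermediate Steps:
$B{\left(C \right)} = \frac{2 C}{9 + C}$
$B^{2}{\left(11 \right)} = \left(2 \cdot 11 \frac{1}{9 + 11}\right)^{2} = \left(2 \cdot 11 \cdot \frac{1}{20}\right)^{2} = \left(\frac{11}{10}\right)^{2} = \frac{121}{100}$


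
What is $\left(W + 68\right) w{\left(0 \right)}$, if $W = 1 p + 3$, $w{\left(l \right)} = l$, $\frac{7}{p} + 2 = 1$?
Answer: $0$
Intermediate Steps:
$p = -7$ ($p = \frac{7}{-2 + 1} = \frac{7}{-1} = 7 \left(-1\right) = -7$)
$W = -4$ ($W = 1 \left(-7\right) + 3 = -7 + 3 = -4$)
$\left(W + 68\right) w{\left(0 \right)} = \left(-4 + 68\right) 0 = 64 \cdot 0 = 0$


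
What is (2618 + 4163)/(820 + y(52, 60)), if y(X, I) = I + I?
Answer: 6781/940 ≈ 7.2138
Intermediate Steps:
y(X, I) = 2*I
(2618 + 4163)/(820 + y(52, 60)) = (2618 + 4163)/(820 + 2*60) = 6781/(820 + 120) = 6781/940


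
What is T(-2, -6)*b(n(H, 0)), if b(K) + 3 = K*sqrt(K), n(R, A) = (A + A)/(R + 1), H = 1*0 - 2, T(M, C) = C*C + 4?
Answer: -120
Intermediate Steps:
T(M, C) = 4 + C**2 (T(M, C) = C**2 + 4 = 4 + C**2)
H = -2 (H = 0 - 2 = -2)
n(R, A) = 2*A/(1 + R) (n(R, A) = (2*A)/(1 + R) = 2*A/(1 + R))
b(K) = -3 + K**(3/2) (b(K) = -3 + K*sqrt(K) = -3 + K**(3/2))
T(-2, -6)*b(n(H, 0)) = (4 + (-6)**2)*(-3 + (2*0/(1 - 2))**(3/2)) = (4 + 36)*(-3 + (2*0/(-1))**(3/2)) = 40*(-3 + (2*0*(-1))**(3/2)) = 40*(-3 + 0**(3/2)) = 40*(-3 + 0) = 40*(-3) = -120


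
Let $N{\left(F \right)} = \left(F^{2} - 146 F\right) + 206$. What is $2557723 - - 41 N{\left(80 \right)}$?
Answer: $2349689$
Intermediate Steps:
$N{\left(F \right)} = 206 + F^{2} - 146 F$
$2557723 - - 41 N{\left(80 \right)} = 2557723 - - 41 \left(206 + 80^{2} - 11680\right) = 2557723 - - 41 \left(206 + 6400 - 11680\right) = 2557723 - \left(-41\right) \left(-5074\right) = 2557723 - 208034 = 2349689$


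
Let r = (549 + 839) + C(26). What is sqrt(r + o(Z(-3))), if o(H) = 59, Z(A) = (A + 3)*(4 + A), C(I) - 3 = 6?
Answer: 4*sqrt(91) ≈ 38.158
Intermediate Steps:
C(I) = 9 (C(I) = 3 + 6 = 9)
Z(A) = (3 + A)*(4 + A)
r = 1397 (r = (549 + 839) + 9 = 1388 + 9 = 1397)
sqrt(r + o(Z(-3))) = sqrt(1397 + 59) = sqrt(1456) = 4*sqrt(91)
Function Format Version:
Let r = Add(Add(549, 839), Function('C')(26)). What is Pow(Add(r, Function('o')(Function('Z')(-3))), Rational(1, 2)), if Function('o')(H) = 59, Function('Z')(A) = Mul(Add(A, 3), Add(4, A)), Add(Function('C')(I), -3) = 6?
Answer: Mul(4, Pow(91, Rational(1, 2))) ≈ 38.158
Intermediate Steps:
Function('C')(I) = 9 (Function('C')(I) = Add(3, 6) = 9)
Function('Z')(A) = Mul(Add(3, A), Add(4, A))
r = 1397 (r = Add(Add(549, 839), 9) = Add(1388, 9) = 1397)
Pow(Add(r, Function('o')(Function('Z')(-3))), Rational(1, 2)) = Pow(Add(1397, 59), Rational(1, 2)) = Pow(1456, Rational(1, 2)) = Mul(4, Pow(91, Rational(1, 2)))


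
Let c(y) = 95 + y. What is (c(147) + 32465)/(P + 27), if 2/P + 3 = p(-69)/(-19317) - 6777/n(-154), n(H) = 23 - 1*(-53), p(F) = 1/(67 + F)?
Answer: 4425765595729/3650583585 ≈ 1212.3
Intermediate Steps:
n(H) = 76 (n(H) = 23 + 53 = 76)
P = -2936184/135315547 (P = 2/(-3 + (1/((67 - 69)*(-19317)) - 6777/76)) = 2/(-3 + (-1/19317/(-2) - 6777*1/76)) = 2/(-3 + (-½*(-1/19317) - 6777/76)) = 2/(-3 + (1/38634 - 6777/76)) = 2/(-3 - 130911271/1468092) = 2/(-135315547/1468092) = 2*(-1468092/135315547) = -2936184/135315547 ≈ -0.021699)
(c(147) + 32465)/(P + 27) = ((95 + 147) + 32465)/(-2936184/135315547 + 27) = (242 + 32465)/(3650583585/135315547) = 32707*(135315547/3650583585) = 4425765595729/3650583585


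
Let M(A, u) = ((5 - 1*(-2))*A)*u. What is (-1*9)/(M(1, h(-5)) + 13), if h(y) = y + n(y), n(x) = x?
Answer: 3/19 ≈ 0.15789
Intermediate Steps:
h(y) = 2*y (h(y) = y + y = 2*y)
M(A, u) = 7*A*u (M(A, u) = ((5 + 2)*A)*u = (7*A)*u = 7*A*u)
(-1*9)/(M(1, h(-5)) + 13) = (-1*9)/(7*1*(2*(-5)) + 13) = -9/(7*1*(-10) + 13) = -9/(-70 + 13) = -9/(-57) = -9*(-1/57) = 3/19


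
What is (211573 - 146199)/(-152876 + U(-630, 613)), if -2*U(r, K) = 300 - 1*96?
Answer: -32687/76489 ≈ -0.42734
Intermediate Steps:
U(r, K) = -102 (U(r, K) = -(300 - 1*96)/2 = -(300 - 96)/2 = -½*204 = -102)
(211573 - 146199)/(-152876 + U(-630, 613)) = (211573 - 146199)/(-152876 - 102) = 65374/(-152978) = 65374*(-1/152978) = -32687/76489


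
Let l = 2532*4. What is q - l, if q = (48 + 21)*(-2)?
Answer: -10266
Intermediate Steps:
q = -138 (q = 69*(-2) = -138)
l = 10128
q - l = -138 - 1*10128 = -138 - 10128 = -10266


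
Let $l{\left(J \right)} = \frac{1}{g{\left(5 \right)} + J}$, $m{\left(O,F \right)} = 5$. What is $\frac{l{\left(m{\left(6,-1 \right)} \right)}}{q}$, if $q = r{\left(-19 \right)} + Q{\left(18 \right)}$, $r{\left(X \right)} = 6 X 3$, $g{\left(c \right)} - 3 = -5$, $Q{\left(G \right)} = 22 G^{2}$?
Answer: $\frac{1}{20358} \approx 4.9121 \cdot 10^{-5}$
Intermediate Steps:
$g{\left(c \right)} = -2$ ($g{\left(c \right)} = 3 - 5 = -2$)
$r{\left(X \right)} = 18 X$
$q = 6786$ ($q = 18 \left(-19\right) + 22 \cdot 18^{2} = -342 + 22 \cdot 324 = -342 + 7128 = 6786$)
$l{\left(J \right)} = \frac{1}{-2 + J}$
$\frac{l{\left(m{\left(6,-1 \right)} \right)}}{q} = \frac{1}{\left(-2 + 5\right) 6786} = \frac{1}{3} \cdot \frac{1}{6786} = \frac{1}{20358}$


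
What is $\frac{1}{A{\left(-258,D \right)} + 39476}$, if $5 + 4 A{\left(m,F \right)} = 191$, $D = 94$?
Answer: $\frac{2}{79045} \approx 2.5302 \cdot 10^{-5}$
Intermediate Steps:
$A{\left(m,F \right)} = \frac{93}{2}$ ($A{\left(m,F \right)} = - \frac{5}{4} + \frac{1}{4} \cdot 191 = - \frac{5}{4} + \frac{191}{4} = \frac{93}{2}$)
$\frac{1}{A{\left(-258,D \right)} + 39476} = \frac{1}{\frac{93}{2} + 39476} = \frac{1}{\frac{79045}{2}} = \frac{2}{79045}$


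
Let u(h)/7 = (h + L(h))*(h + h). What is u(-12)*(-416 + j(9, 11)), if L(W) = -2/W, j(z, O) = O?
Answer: -805140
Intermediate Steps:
u(h) = 14*h*(h - 2/h) (u(h) = 7*((h - 2/h)*(h + h)) = 7*((h - 2/h)*(2*h)) = 7*(2*h*(h - 2/h)) = 14*h*(h - 2/h))
u(-12)*(-416 + j(9, 11)) = (-28 + 14*(-12)**2)*(-416 + 11) = (-28 + 14*144)*(-405) = (-28 + 2016)*(-405) = 1988*(-405) = -805140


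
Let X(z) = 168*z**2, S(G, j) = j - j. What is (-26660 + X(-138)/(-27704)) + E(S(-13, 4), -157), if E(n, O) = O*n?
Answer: -92723504/3463 ≈ -26776.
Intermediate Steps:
S(G, j) = 0
(-26660 + X(-138)/(-27704)) + E(S(-13, 4), -157) = (-26660 + (168*(-138)**2)/(-27704)) - 157*0 = (-26660 + (168*19044)*(-1/27704)) + 0 = (-26660 + 3199392*(-1/27704)) + 0 = (-26660 - 399924/3463) + 0 = -92723504/3463 + 0 = -92723504/3463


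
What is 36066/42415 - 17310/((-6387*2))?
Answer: 199151789/90301535 ≈ 2.2054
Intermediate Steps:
36066/42415 - 17310/((-6387*2)) = 36066*(1/42415) - 17310/(-12774) = 36066/42415 - 17310*(-1/12774) = 36066/42415 + 2885/2129 = 199151789/90301535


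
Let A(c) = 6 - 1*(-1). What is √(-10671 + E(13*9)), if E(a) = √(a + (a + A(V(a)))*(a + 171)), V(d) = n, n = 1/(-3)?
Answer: √(-10671 + 3*√3981) ≈ 102.38*I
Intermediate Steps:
n = -⅓ ≈ -0.33333
V(d) = -⅓
A(c) = 7 (A(c) = 6 + 1 = 7)
E(a) = √(a + (7 + a)*(171 + a)) (E(a) = √(a + (a + 7)*(a + 171)) = √(a + (7 + a)*(171 + a)))
√(-10671 + E(13*9)) = √(-10671 + √(1197 + (13*9)² + 179*(13*9))) = √(-10671 + √(1197 + 117² + 179*117)) = √(-10671 + √(1197 + 13689 + 20943)) = √(-10671 + √35829) = √(-10671 + 3*√3981)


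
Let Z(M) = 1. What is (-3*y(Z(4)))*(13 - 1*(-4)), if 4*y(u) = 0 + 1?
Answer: -51/4 ≈ -12.750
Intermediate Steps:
y(u) = 1/4 (y(u) = (0 + 1)/4 = (1/4)*1 = 1/4)
(-3*y(Z(4)))*(13 - 1*(-4)) = (-3*1/4)*(13 - 1*(-4)) = -3*(13 + 4)/4 = -3/4*17 = -51/4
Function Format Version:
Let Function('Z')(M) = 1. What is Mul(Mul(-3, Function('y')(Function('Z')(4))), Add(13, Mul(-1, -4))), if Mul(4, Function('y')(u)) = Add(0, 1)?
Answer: Rational(-51, 4) ≈ -12.750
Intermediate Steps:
Function('y')(u) = Rational(1, 4) (Function('y')(u) = Mul(Rational(1, 4), Add(0, 1)) = Mul(Rational(1, 4), 1) = Rational(1, 4))
Mul(Mul(-3, Function('y')(Function('Z')(4))), Add(13, Mul(-1, -4))) = Mul(Mul(-3, Rational(1, 4)), Add(13, Mul(-1, -4))) = Mul(Rational(-3, 4), Add(13, 4)) = Mul(Rational(-3, 4), 17) = Rational(-51, 4)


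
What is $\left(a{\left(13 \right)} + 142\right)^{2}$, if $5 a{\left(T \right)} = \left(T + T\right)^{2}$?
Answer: $\frac{1920996}{25} \approx 76840.0$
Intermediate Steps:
$a{\left(T \right)} = \frac{4 T^{2}}{5}$ ($a{\left(T \right)} = \frac{\left(T + T\right)^{2}}{5} = \frac{\left(2 T\right)^{2}}{5} = \frac{4 T^{2}}{5}$)
$\left(a{\left(13 \right)} + 142\right)^{2} = \left(\frac{4 \cdot 13^{2}}{5} + 142\right)^{2} = \left(\frac{4}{5} \cdot 169 + 142\right)^{2} = \left(\frac{676}{5} + 142\right)^{2} = \left(\frac{1386}{5}\right)^{2} = \frac{1920996}{25}$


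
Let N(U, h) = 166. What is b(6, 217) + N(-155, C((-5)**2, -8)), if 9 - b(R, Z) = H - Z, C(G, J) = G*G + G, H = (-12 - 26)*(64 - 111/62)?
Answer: 85435/31 ≈ 2756.0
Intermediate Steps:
H = -73283/31 (H = -38*(64 - 111*1/62) = -38*(64 - 111/62) = -38*3857/62 = -73283/31 ≈ -2364.0)
C(G, J) = G + G**2 (C(G, J) = G**2 + G = G + G**2)
b(R, Z) = 73562/31 + Z (b(R, Z) = 9 - (-73283/31 - Z) = 9 + (73283/31 + Z) = 73562/31 + Z)
b(6, 217) + N(-155, C((-5)**2, -8)) = (73562/31 + 217) + 166 = 80289/31 + 166 = 85435/31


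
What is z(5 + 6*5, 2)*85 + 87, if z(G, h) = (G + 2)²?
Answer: 116452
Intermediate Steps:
z(G, h) = (2 + G)²
z(5 + 6*5, 2)*85 + 87 = (2 + (5 + 6*5))²*85 + 87 = (2 + (5 + 30))²*85 + 87 = (2 + 35)²*85 + 87 = 37²*85 + 87 = 1369*85 + 87 = 116365 + 87 = 116452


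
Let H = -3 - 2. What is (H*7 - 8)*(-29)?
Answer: 1247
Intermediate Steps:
H = -5
(H*7 - 8)*(-29) = (-5*7 - 8)*(-29) = (-35 - 8)*(-29) = -43*(-29) = 1247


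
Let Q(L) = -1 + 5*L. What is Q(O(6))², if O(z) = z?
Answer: 841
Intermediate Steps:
Q(O(6))² = (-1 + 5*6)² = (-1 + 30)² = 29² = 841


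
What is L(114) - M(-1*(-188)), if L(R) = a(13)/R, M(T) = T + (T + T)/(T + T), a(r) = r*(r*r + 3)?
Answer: -9655/57 ≈ -169.39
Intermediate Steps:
a(r) = r*(3 + r²) (a(r) = r*(r² + 3) = r*(3 + r²))
M(T) = 1 + T (M(T) = T + (2*T)/((2*T)) = T + (2*T)*(1/(2*T)) = T + 1 = 1 + T)
L(R) = 2236/R (L(R) = (13*(3 + 13²))/R = (13*(3 + 169))/R = (13*172)/R = 2236/R)
L(114) - M(-1*(-188)) = 2236/114 - (1 - 1*(-188)) = 2236*(1/114) - (1 + 188) = 1118/57 - 1*189 = 1118/57 - 189 = -9655/57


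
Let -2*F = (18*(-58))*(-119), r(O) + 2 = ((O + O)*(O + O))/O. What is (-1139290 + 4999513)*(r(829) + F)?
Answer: -226996553292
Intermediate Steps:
r(O) = -2 + 4*O (r(O) = -2 + ((O + O)*(O + O))/O = -2 + ((2*O)*(2*O))/O = -2 + (4*O²)/O = -2 + 4*O)
F = -62118 (F = -18*(-58)*(-119)/2 = -(-522)*(-119) = -½*124236 = -62118)
(-1139290 + 4999513)*(r(829) + F) = (-1139290 + 4999513)*((-2 + 4*829) - 62118) = 3860223*((-2 + 3316) - 62118) = 3860223*(3314 - 62118) = 3860223*(-58804) = -226996553292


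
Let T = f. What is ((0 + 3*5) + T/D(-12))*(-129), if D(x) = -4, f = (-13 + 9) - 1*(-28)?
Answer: -1161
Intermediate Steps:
f = 24 (f = -4 + 28 = 24)
T = 24
((0 + 3*5) + T/D(-12))*(-129) = ((0 + 3*5) + 24/(-4))*(-129) = ((0 + 15) + 24*(-1/4))*(-129) = (15 - 6)*(-129) = 9*(-129) = -1161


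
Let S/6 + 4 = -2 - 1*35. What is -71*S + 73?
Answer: 17539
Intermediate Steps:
S = -246 (S = -24 + 6*(-2 - 1*35) = -24 + 6*(-2 - 35) = -24 + 6*(-37) = -24 - 222 = -246)
-71*S + 73 = -71*(-246) + 73 = 17466 + 73 = 17539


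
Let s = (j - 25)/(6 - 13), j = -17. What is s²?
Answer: 36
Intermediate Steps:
s = 6 (s = (-17 - 25)/(6 - 13) = -42/(-7) = -42*(-⅐) = 6)
s² = 6² = 36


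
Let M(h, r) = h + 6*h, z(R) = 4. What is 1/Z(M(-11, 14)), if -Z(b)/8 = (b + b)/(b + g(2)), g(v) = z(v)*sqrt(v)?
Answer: -1/16 + sqrt(2)/308 ≈ -0.057908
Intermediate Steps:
M(h, r) = 7*h
g(v) = 4*sqrt(v)
Z(b) = -16*b/(b + 4*sqrt(2)) (Z(b) = -8*(b + b)/(b + 4*sqrt(2)) = -8*2*b/(b + 4*sqrt(2)) = -16*b/(b + 4*sqrt(2)))
1/Z(M(-11, 14)) = 1/(-16*7*(-11)/(7*(-11) + 4*sqrt(2))) = 1/(-16*(-77)/(-77 + 4*sqrt(2))) = 1/(1232/(-77 + 4*sqrt(2))) = -1/16 + sqrt(2)/308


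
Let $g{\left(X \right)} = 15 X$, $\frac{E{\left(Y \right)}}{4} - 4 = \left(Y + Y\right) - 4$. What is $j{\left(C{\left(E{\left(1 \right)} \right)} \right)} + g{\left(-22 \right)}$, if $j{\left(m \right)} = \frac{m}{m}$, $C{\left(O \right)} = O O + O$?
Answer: $-329$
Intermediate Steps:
$E{\left(Y \right)} = 8 Y$ ($E{\left(Y \right)} = 16 + 4 \left(\left(Y + Y\right) - 4\right) = 16 + 4 \left(2 Y - 4\right) = 16 + 4 \left(-4 + 2 Y\right) = 16 + \left(-16 + 8 Y\right) = 8 Y$)
$C{\left(O \right)} = O + O^{2}$ ($C{\left(O \right)} = O^{2} + O = O + O^{2}$)
$j{\left(m \right)} = 1$
$j{\left(C{\left(E{\left(1 \right)} \right)} \right)} + g{\left(-22 \right)} = 1 + 15 \left(-22\right) = 1 - 330 = -329$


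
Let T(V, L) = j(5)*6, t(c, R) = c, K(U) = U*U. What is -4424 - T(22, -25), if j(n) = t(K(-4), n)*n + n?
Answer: -4934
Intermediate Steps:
K(U) = U**2
j(n) = 17*n (j(n) = (-4)**2*n + n = 16*n + n = 17*n)
T(V, L) = 510 (T(V, L) = (17*5)*6 = 85*6 = 510)
-4424 - T(22, -25) = -4424 - 1*510 = -4424 - 510 = -4934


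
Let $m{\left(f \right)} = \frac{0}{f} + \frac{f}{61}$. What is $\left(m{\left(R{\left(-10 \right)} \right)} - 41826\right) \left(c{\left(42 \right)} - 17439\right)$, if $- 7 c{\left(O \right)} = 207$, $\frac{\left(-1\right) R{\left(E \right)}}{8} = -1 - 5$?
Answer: $\frac{311977610640}{427} \approx 7.3063 \cdot 10^{8}$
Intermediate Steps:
$R{\left(E \right)} = 48$ ($R{\left(E \right)} = - 8 \left(-1 - 5\right) = \left(-8\right) \left(-6\right) = 48$)
$c{\left(O \right)} = - \frac{207}{7}$ ($c{\left(O \right)} = \left(- \frac{1}{7}\right) 207 = - \frac{207}{7}$)
$m{\left(f \right)} = \frac{f}{61}$ ($m{\left(f \right)} = 0 + f \frac{1}{61} = 0 + \frac{f}{61} = \frac{f}{61}$)
$\left(m{\left(R{\left(-10 \right)} \right)} - 41826\right) \left(c{\left(42 \right)} - 17439\right) = \left(\frac{1}{61} \cdot 48 - 41826\right) \left(- \frac{207}{7} - 17439\right) = \left(\frac{48}{61} - 41826\right) \left(- \frac{122280}{7}\right) = \left(- \frac{2551338}{61}\right) \left(- \frac{122280}{7}\right) = \frac{311977610640}{427}$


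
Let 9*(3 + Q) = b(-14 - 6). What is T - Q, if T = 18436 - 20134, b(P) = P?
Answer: -15235/9 ≈ -1692.8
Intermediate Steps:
Q = -47/9 (Q = -3 + (-14 - 6)/9 = -3 + (⅑)*(-20) = -3 - 20/9 = -47/9 ≈ -5.2222)
T = -1698
T - Q = -1698 - 1*(-47/9) = -1698 + 47/9 = -15235/9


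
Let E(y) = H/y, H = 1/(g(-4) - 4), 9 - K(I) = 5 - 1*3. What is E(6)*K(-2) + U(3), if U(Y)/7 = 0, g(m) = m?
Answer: -7/48 ≈ -0.14583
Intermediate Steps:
U(Y) = 0 (U(Y) = 7*0 = 0)
K(I) = 7 (K(I) = 9 - (5 - 1*3) = 9 - (5 - 3) = 9 - 1*2 = 9 - 2 = 7)
H = -1/8 (H = 1/(-4 - 4) = 1/(-8) = -1/8 ≈ -0.12500)
E(y) = -1/(8*y)
E(6)*K(-2) + U(3) = -1/8/6*7 + 0 = -1/8*1/6*7 + 0 = -1/48*7 + 0 = -7/48 + 0 = -7/48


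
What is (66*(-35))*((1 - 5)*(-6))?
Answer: -55440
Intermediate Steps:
(66*(-35))*((1 - 5)*(-6)) = -(-9240)*(-6) = -2310*24 = -55440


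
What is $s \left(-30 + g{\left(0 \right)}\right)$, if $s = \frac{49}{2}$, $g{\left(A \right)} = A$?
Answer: $-735$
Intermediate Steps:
$s = \frac{49}{2}$ ($s = 49 \cdot \frac{1}{2} = \frac{49}{2} \approx 24.5$)
$s \left(-30 + g{\left(0 \right)}\right) = \frac{49 \left(-30 + 0\right)}{2} = \frac{49}{2} \left(-30\right) = -735$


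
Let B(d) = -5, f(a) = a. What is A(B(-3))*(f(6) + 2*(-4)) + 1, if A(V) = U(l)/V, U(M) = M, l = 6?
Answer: 17/5 ≈ 3.4000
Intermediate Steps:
A(V) = 6/V
A(B(-3))*(f(6) + 2*(-4)) + 1 = (6/(-5))*(6 + 2*(-4)) + 1 = (6*(-1/5))*(6 - 8) + 1 = -6/5*(-2) + 1 = 12/5 + 1 = 17/5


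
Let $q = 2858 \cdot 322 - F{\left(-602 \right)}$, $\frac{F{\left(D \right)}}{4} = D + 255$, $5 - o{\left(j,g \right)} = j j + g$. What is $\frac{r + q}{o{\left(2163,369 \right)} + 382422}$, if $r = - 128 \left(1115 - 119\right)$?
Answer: $- \frac{794176}{4296511} \approx -0.18484$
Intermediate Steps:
$o{\left(j,g \right)} = 5 - g - j^{2}$ ($o{\left(j,g \right)} = 5 - \left(j j + g\right) = 5 - \left(j^{2} + g\right) = 5 - \left(g + j^{2}\right) = 5 - g - j^{2}$)
$r = -127488$ ($r = \left(-128\right) 996 = -127488$)
$F{\left(D \right)} = 1020 + 4 D$ ($F{\left(D \right)} = 4 \left(D + 255\right) = 4 \left(255 + D\right) = 1020 + 4 D$)
$q = 921664$ ($q = 2858 \cdot 322 - \left(1020 + 4 \left(-602\right)\right) = 920276 - \left(1020 - 2408\right) = 920276 - -1388 = 920276 + 1388 = 921664$)
$\frac{r + q}{o{\left(2163,369 \right)} + 382422} = \frac{-127488 + 921664}{\left(5 - 369 - 2163^{2}\right) + 382422} = \frac{794176}{\left(5 - 369 - 4678569\right) + 382422} = \frac{794176}{-4678933 + 382422} = \frac{794176}{-4296511} = 794176 \left(- \frac{1}{4296511}\right) = - \frac{794176}{4296511}$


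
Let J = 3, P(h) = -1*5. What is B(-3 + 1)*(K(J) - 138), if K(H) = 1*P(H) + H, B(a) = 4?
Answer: -560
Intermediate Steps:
P(h) = -5
K(H) = -5 + H (K(H) = 1*(-5) + H = -5 + H)
B(-3 + 1)*(K(J) - 138) = 4*((-5 + 3) - 138) = 4*(-2 - 138) = 4*(-140) = -560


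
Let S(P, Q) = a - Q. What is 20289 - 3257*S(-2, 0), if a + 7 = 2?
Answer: 36574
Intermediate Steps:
a = -5 (a = -7 + 2 = -5)
S(P, Q) = -5 - Q
20289 - 3257*S(-2, 0) = 20289 - 3257*(-5 - 1*0) = 20289 - 3257*(-5 + 0) = 20289 - 3257*(-5) = 20289 - 1*(-16285) = 20289 + 16285 = 36574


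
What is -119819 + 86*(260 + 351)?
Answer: -67273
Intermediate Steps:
-119819 + 86*(260 + 351) = -119819 + 86*611 = -119819 + 52546 = -67273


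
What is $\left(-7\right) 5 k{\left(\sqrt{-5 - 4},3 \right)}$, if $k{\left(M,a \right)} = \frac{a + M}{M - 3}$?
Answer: $35 i \approx 35.0 i$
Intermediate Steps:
$k{\left(M,a \right)} = \frac{M + a}{-3 + M}$
$\left(-7\right) 5 k{\left(\sqrt{-5 - 4},3 \right)} = \left(-7\right) 5 \frac{\sqrt{-5 - 4} + 3}{-3 + \sqrt{-5 - 4}} = - 35 \frac{\sqrt{-9} + 3}{-3 + \sqrt{-9}} = - 35 \frac{3 i + 3}{-3 + 3 i} = - 35 \frac{-3 - 3 i}{18} \left(3 + 3 i\right) = - 35 \frac{\left(-3 - 3 i\right) \left(3 + 3 i\right)}{18} = - \frac{35 \left(-3 - 3 i\right) \left(3 + 3 i\right)}{18}$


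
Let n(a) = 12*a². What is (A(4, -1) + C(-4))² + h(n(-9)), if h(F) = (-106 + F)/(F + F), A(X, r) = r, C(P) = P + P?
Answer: 79165/972 ≈ 81.445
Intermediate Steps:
C(P) = 2*P
h(F) = (-106 + F)/(2*F) (h(F) = (-106 + F)/((2*F)) = (-106 + F)*(1/(2*F)) = (-106 + F)/(2*F))
(A(4, -1) + C(-4))² + h(n(-9)) = (-1 + 2*(-4))² + (-106 + 12*(-9)²)/(2*((12*(-9)²))) = (-1 - 8)² + (-106 + 12*81)/(2*((12*81))) = (-9)² + (½)*(-106 + 972)/972 = 81 + (½)*(1/972)*866 = 81 + 433/972 = 79165/972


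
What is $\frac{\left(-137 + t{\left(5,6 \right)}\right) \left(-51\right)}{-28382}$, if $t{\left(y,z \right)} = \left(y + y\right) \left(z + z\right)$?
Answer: $- \frac{867}{28382} \approx -0.030548$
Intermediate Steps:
$t{\left(y,z \right)} = 4 y z$ ($t{\left(y,z \right)} = 2 y 2 z = 4 y z$)
$\frac{\left(-137 + t{\left(5,6 \right)}\right) \left(-51\right)}{-28382} = \frac{\left(-137 + 4 \cdot 5 \cdot 6\right) \left(-51\right)}{-28382} = \left(-137 + 120\right) \left(-51\right) \left(- \frac{1}{28382}\right) = \left(-17\right) \left(-51\right) \left(- \frac{1}{28382}\right) = 867 \left(- \frac{1}{28382}\right) = - \frac{867}{28382}$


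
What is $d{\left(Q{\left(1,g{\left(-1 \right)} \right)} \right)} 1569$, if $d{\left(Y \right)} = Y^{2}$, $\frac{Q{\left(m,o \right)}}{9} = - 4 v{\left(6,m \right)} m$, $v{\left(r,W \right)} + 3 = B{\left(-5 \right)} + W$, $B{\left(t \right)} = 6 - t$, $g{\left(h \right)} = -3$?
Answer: $164707344$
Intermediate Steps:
$v{\left(r,W \right)} = 8 + W$ ($v{\left(r,W \right)} = -3 + \left(\left(6 - -5\right) + W\right) = -3 + \left(\left(6 + 5\right) + W\right) = -3 + \left(11 + W\right) = 8 + W$)
$Q{\left(m,o \right)} = 9 m \left(-32 - 4 m\right)$ ($Q{\left(m,o \right)} = 9 - 4 \left(8 + m\right) m = 9 \left(-32 - 4 m\right) m = 9 m \left(-32 - 4 m\right)$)
$d{\left(Q{\left(1,g{\left(-1 \right)} \right)} \right)} 1569 = \left(\left(-36\right) 1 \left(8 + 1\right)\right)^{2} \cdot 1569 = \left(\left(-36\right) 1 \cdot 9\right)^{2} \cdot 1569 = \left(-324\right)^{2} \cdot 1569 = 104976 \cdot 1569 = 164707344$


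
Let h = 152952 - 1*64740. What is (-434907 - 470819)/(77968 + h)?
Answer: -452863/83090 ≈ -5.4503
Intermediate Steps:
h = 88212 (h = 152952 - 64740 = 88212)
(-434907 - 470819)/(77968 + h) = (-434907 - 470819)/(77968 + 88212) = -905726/166180 = -905726*1/166180 = -452863/83090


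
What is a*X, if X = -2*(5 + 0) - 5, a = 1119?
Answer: -16785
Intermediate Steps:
X = -15 (X = -2*5 - 5 = -10 - 5 = -15)
a*X = 1119*(-15) = -16785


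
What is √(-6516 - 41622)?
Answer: I*√48138 ≈ 219.4*I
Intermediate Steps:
√(-6516 - 41622) = √(-48138) = I*√48138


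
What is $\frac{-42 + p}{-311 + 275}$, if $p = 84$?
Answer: $- \frac{7}{6} \approx -1.1667$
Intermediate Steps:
$\frac{-42 + p}{-311 + 275} = \frac{-42 + 84}{-311 + 275} = \frac{42}{-36} = 42 \left(- \frac{1}{36}\right) = - \frac{7}{6}$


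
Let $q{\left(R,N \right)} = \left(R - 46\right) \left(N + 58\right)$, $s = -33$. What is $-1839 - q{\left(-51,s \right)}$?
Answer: $586$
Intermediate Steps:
$q{\left(R,N \right)} = \left(-46 + R\right) \left(58 + N\right)$
$-1839 - q{\left(-51,s \right)} = -1839 - \left(-2668 - -1518 + 58 \left(-51\right) - -1683\right) = -1839 - \left(-2668 + 1518 - 2958 + 1683\right) = -1839 - -2425 = -1839 + 2425 = 586$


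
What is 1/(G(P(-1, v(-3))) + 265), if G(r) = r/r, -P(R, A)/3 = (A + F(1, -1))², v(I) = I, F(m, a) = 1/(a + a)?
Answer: 1/266 ≈ 0.0037594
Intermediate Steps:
F(m, a) = 1/(2*a)
P(R, A) = -3*(-½ + A)² (P(R, A) = -3*(A + (½)/(-1))² = -3*(A + (½)*(-1))² = -3*(A - ½)² = -3*(-½ + A)²)
G(r) = 1
1/(G(P(-1, v(-3))) + 265) = 1/(1 + 265) = 1/266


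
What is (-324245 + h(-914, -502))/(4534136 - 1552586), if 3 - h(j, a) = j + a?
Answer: -161413/1490775 ≈ -0.10827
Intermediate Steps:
h(j, a) = 3 - a - j (h(j, a) = 3 - (j + a) = 3 - (a + j) = 3 + (-a - j) = 3 - a - j)
(-324245 + h(-914, -502))/(4534136 - 1552586) = (-324245 + (3 - 1*(-502) - 1*(-914)))/(4534136 - 1552586) = (-324245 + (3 + 502 + 914))/2981550 = (-324245 + 1419)*(1/2981550) = -322826*1/2981550 = -161413/1490775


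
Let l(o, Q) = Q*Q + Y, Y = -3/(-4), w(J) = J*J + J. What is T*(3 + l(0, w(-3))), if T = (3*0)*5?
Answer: 0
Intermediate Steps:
w(J) = J + J² (w(J) = J² + J = J + J²)
T = 0 (T = 0*5 = 0)
Y = ¾ (Y = -3*(-¼) = ¾ ≈ 0.75000)
l(o, Q) = ¾ + Q² (l(o, Q) = Q*Q + ¾ = Q² + ¾ = ¾ + Q²)
T*(3 + l(0, w(-3))) = 0*(3 + (¾ + (-3*(1 - 3))²)) = 0*(3 + (¾ + (-3*(-2))²)) = 0*(3 + (¾ + 6²)) = 0*(3 + (¾ + 36)) = 0*(3 + 147/4) = 0*(159/4) = 0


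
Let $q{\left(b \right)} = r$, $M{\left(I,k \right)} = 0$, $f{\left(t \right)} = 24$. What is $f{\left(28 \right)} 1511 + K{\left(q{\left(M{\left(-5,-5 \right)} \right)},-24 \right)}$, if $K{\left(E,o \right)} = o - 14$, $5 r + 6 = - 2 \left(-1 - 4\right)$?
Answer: $36226$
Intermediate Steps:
$r = \frac{4}{5}$ ($r = - \frac{6}{5} + \frac{\left(-2\right) \left(-1 - 4\right)}{5} = - \frac{6}{5} + \frac{\left(-2\right) \left(-5\right)}{5} = - \frac{6}{5} + \frac{1}{5} \cdot 10 = - \frac{6}{5} + 2 = \frac{4}{5} \approx 0.8$)
$q{\left(b \right)} = \frac{4}{5}$
$K{\left(E,o \right)} = -14 + o$
$f{\left(28 \right)} 1511 + K{\left(q{\left(M{\left(-5,-5 \right)} \right)},-24 \right)} = 24 \cdot 1511 - 38 = 36264 - 38 = 36226$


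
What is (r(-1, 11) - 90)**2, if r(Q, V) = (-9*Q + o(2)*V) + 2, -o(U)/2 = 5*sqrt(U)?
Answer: 30441 + 17380*sqrt(2) ≈ 55020.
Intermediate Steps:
o(U) = -10*sqrt(U)
r(Q, V) = 2 - 9*Q - 10*V*sqrt(2) (r(Q, V) = (-9*Q + (-10*sqrt(2))*V) + 2 = (-9*Q - 10*V*sqrt(2)) + 2 = 2 - 9*Q - 10*V*sqrt(2))
(r(-1, 11) - 90)**2 = ((2 - 9*(-1) - 10*11*sqrt(2)) - 90)**2 = ((2 + 9 - 110*sqrt(2)) - 90)**2 = ((11 - 110*sqrt(2)) - 90)**2 = (-79 - 110*sqrt(2))**2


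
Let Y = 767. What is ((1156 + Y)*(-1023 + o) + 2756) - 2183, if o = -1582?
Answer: -5008842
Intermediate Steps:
((1156 + Y)*(-1023 + o) + 2756) - 2183 = ((1156 + 767)*(-1023 - 1582) + 2756) - 2183 = (1923*(-2605) + 2756) - 2183 = (-5009415 + 2756) - 2183 = -5006659 - 2183 = -5008842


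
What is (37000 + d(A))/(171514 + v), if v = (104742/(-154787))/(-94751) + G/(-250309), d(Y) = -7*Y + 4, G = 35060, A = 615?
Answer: 120040894157285590667/629642408257034805620 ≈ 0.19065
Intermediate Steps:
d(Y) = 4 - 7*Y
v = -514171561811942/3671087622168433 (v = (104742/(-154787))/(-94751) + 35060/(-250309) = (104742*(-1/154787))*(-1/94751) + 35060*(-1/250309) = -104742/154787*(-1/94751) - 35060/250309 = 104742/14666223037 - 35060/250309 = -514171561811942/3671087622168433 ≈ -0.14006)
(37000 + d(A))/(171514 + v) = (37000 + (4 - 7*615))/(171514 - 514171561811942/3671087622168433) = (37000 + (4 - 4305))/(629642408257034805620/3671087622168433) = (37000 - 4301)*(3671087622168433/629642408257034805620) = 32699*(3671087622168433/629642408257034805620) = 120040894157285590667/629642408257034805620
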